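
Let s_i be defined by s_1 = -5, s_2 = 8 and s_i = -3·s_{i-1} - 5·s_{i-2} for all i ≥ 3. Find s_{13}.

67099

Iterate the recurrence:
s_3 = 1; s_4 = -43; s_5 = 124; …; s_{10} = 2693; s_{11} = 6676; s_{12} = -33493; s_{13} = 67099.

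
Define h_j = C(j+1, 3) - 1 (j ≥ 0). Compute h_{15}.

559

C(16, 3) = 560, so h_{15} = 559.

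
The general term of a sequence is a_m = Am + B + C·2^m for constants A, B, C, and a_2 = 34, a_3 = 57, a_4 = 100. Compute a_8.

Plug in m = 2, 3, 4: 2A + B + 4C = 34; 3A + B + 8C = 57; 4A + B + 16C = 100.
Subtracting the first from the second: A + 4C = 23.
Subtracting the second from the third: A + 8C = 43.
Solving: C = 5, A = 3, then B = 8.
So a_m = 3·m + 8 + 5·2^m; at m=8 this is 1312.

1312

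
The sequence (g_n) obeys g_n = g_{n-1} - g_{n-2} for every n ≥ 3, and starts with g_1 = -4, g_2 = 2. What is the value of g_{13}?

Compute successive terms:
g_3 = 6; g_4 = 4; g_5 = -2; …; g_{10} = 4; g_{11} = -2; g_{12} = -6; g_{13} = -4.

-4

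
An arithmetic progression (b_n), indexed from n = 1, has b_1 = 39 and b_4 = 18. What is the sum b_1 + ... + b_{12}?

Common difference d = (18 - 39) / (4 - 1) = -7.
b_n = 39 + (n - 1)·(-7).
b_{12} = -38; S = 12·(39 + (-38))/2 = 6.

6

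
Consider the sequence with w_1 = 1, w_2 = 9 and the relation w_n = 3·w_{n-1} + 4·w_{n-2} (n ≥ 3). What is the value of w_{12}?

8388609

w_3 = 31;  w_4 = 129;  w_5 = 511;  w_6 = 2049;  w_7 = 8191;  w_8 = 32769;  w_9 = 131071;  w_{10} = 524289;  w_{11} = 2097151;  w_{12} = 8388609.
(Characteristic roots are 4 and -1.)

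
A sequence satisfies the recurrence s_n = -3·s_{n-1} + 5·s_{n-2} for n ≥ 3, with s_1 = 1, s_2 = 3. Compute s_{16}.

s_3 = -4;  s_4 = 27;  s_5 = -101;  …;  s_{13} = -9900071;  s_{14} = 41506923;  s_{15} = -174021124;  s_{16} = 729597987.

729597987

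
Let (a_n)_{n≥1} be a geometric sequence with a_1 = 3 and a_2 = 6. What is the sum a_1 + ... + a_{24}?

Common ratio r = 2.
a_n = 3·2^(n-1).
S = 3·(2^24 - 1)/(2 - 1) = 3·(16777216 - 1)/(1) = 50331645.

50331645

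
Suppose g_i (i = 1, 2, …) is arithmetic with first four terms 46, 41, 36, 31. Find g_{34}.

-119

Common difference d = -5.
g_i = 46 + (i - 1)·(-5).
g_{34} = 46 + 33·(-5) = -119.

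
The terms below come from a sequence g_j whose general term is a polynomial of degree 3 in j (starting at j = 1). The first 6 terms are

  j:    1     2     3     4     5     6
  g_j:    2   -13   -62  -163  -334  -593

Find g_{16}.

-11983

1st diffs: -15, -49, -101, -171, -259.
2nd diffs: -34, -52, -70, -88.
3rd diffs: -18, -18, -18 (constant).
So g_j = -3j^3 + j^2 + 3j + 1.
Evaluating at j = 16 gives g_{16} = -11983.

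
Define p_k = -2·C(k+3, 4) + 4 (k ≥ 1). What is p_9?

-986

C(12, 4) = 495, so p_9 = -986.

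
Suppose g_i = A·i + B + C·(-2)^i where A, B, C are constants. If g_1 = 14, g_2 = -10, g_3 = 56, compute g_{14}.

-81838

Write the equations: A + B - 2C = 14; 2A + B + 4C = -10; 3A + B - 8C = 56.
Subtracting the first from the second: A + 6C = -24.
Subtracting the second from the third: A - 12C = 66.
Solving: C = -5, A = 6, then B = -2.
So g_i = 6·i + (-2) + (-5)·(-2)^i; at i=14 this is -81838.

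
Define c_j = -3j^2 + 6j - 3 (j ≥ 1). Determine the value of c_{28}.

-2187

c_{28} = -3·28^2 + 6·28 - 3 = -2187.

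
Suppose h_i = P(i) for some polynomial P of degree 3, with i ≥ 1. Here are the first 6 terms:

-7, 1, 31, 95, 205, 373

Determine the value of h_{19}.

13295

1st diffs: 8, 30, 64, 110, 168.
2nd diffs: 22, 34, 46, 58.
3rd diffs: 12, 12, 12 (constant).
Newton forward-difference form: h_i = -7 + 8·C(i-1,1) + 22·C(i-1,2) + 12·C(i-1,3).
At i = 19: i-1 = 18, so h_{19} = -7 + 144 + 3366 + 9792 = 13295.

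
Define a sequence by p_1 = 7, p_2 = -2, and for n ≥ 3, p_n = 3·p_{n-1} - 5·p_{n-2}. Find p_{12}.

Applying the relation repeatedly:
p_3 = -41, p_4 = -113, p_5 = -134, p_6 = 163, p_7 = 1159, p_8 = 2662, p_9 = 2191, p_{10} = -6737, p_{11} = -31166, p_{12} = -59813.

-59813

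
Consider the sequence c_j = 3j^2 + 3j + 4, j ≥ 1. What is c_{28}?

2440

c_{28} = 3·28^2 + 3·28 + 4 = 2440.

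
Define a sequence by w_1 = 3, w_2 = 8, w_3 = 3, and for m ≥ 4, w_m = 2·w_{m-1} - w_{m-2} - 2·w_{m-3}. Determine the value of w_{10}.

Applying the relation repeatedly:
w_4 = -8  w_5 = -35  w_6 = -68  w_7 = -85  w_8 = -32  w_9 = 157  w_{10} = 516.

516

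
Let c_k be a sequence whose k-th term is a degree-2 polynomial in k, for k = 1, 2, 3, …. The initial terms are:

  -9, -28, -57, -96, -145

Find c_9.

-441

1st diffs: -19, -29, -39, -49.
2nd diffs: -10, -10, -10 (constant).
Newton forward-difference form: c_k = -9 + (-19)·C(k-1,1) + (-10)·C(k-1,2).
At k = 9: k-1 = 8, so c_9 = -9 - 152 - 280 = -441.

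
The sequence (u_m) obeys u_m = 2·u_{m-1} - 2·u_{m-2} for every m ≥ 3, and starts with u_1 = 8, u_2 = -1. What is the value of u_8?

136

u_3 = -18, u_4 = -34, u_5 = -32, u_6 = 4, u_7 = 72, u_8 = 136.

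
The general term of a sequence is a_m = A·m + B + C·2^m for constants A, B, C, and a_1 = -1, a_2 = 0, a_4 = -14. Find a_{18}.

At m = 1, 2, 4: A + B + 2C = -1; 2A + B + 4C = 0; 4A + B + 16C = -14.
Subtracting the first from the second: A + 2C = 1.
Subtracting the second from the third: 2A + 12C = -14.
Solving: C = -2, A = 5, then B = -2.
So a_m = 5·m + (-2) + (-2)·2^m; at m=18 this is -524200.

-524200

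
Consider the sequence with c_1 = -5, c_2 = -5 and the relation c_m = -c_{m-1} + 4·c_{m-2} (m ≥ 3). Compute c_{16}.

Step forward from the initial values:
c_3 = -15; c_4 = -5; c_5 = -55; …; c_{13} = -55255; c_{14} = 137795; c_{15} = -358815; c_{16} = 909995.

909995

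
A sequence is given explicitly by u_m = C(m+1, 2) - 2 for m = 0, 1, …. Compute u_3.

4

C(4, 2) = 6, so u_3 = 4.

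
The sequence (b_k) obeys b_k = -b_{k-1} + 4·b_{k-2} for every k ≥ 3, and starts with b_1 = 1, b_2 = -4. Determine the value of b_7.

376

Applying the relation repeatedly:
b_3 = 8, b_4 = -24, b_5 = 56, b_6 = -152, b_7 = 376.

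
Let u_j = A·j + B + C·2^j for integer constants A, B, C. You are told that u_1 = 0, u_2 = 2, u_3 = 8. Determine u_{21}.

Plug in j = 1, 2, 3: A + B + 2C = 0; 2A + B + 4C = 2; 3A + B + 8C = 8.
Subtracting the first from the second: A + 2C = 2.
Subtracting the second from the third: A + 4C = 6.
Solving: C = 2, A = -2, then B = -2.
So u_j = -2·j + (-2) + 2·2^j; at j=21 this is 4194260.

4194260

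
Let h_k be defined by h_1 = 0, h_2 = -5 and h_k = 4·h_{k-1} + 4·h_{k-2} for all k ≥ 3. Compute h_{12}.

-29393920

Compute successive terms:
h_3 = -20;  h_4 = -100;  h_5 = -480;  h_6 = -2320;  h_7 = -11200;  h_8 = -54080;  h_9 = -261120;  h_{10} = -1260800;  h_{11} = -6087680;  h_{12} = -29393920.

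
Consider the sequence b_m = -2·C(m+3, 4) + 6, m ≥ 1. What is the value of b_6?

C(9, 4) = 126, so b_6 = -246.

-246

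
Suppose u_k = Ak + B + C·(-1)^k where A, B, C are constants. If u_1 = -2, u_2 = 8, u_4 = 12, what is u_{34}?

Write the equations: A + B - C = -2; 2A + B + C = 8; 4A + B + C = 12.
Subtracting the first from the second: A + 2C = 10.
Subtracting the second from the third: 2A = 4.
Solving: C = 4, A = 2, then B = 0.
So u_k = 2·k + 0 + 4·(-1)^k; at k=34 this is 72.

72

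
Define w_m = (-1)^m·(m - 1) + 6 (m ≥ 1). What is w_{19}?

-12

(-1)^19 = -1; m - 1 at m=19 is 18; so w_{19} = -12.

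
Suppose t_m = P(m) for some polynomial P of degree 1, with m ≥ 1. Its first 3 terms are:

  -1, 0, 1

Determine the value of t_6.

1st diffs: 1, 1 (constant).
So t_m = m - 2.
Evaluating at m = 6 gives t_6 = 4.

4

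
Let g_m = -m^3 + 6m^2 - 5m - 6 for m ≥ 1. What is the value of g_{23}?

g_{23} = -1·23^3 + 6·23^2 - 5·23 - 6 = -9114.

-9114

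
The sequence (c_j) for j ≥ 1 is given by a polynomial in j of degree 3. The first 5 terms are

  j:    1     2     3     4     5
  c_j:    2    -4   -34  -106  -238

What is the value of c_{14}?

-7096

1st diffs: -6, -30, -72, -132.
2nd diffs: -24, -42, -60.
3rd diffs: -18, -18 (constant).
Newton forward-difference form: c_j = 2 + (-6)·C(j-1,1) + (-24)·C(j-1,2) + (-18)·C(j-1,3).
At j = 14: j-1 = 13, so c_{14} = 2 - 78 - 1872 - 5148 = -7096.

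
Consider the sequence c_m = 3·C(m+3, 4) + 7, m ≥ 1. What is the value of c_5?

C(8, 4) = 70, so c_5 = 217.

217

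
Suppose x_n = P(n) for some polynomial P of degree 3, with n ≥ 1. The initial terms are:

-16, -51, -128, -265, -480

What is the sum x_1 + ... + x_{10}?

1st diffs: -35, -77, -137, -215.
2nd diffs: -42, -60, -78.
3rd diffs: -18, -18 (constant).
So x_n = -3n^3 - 3n^2 - 5n - 5.
Continuing: …, -791, -1216, -1773, -2480, …, x_{10} = -3355.
Summing n = 1..10 (10 terms) gives -10555.

-10555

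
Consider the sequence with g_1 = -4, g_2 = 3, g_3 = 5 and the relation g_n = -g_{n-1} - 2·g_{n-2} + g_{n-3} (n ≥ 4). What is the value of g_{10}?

-213

g_4 = -15  g_5 = 8  g_6 = 27  g_7 = -58  g_8 = 12  g_9 = 131  g_{10} = -213.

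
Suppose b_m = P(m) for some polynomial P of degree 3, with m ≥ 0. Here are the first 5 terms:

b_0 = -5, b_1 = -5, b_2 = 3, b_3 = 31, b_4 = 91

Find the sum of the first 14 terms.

1st diffs: 0, 8, 28, 60.
2nd diffs: 8, 20, 32.
3rd diffs: 12, 12 (constant).
Newton forward-difference form: b_m = -5 + 8·C(m,2) + 12·C(m,3).
Continuing: …, 195, 355, 583, 891, …, b_{13} = 4051.
Summing m = 0..13 (14 terms) gives 14854.

14854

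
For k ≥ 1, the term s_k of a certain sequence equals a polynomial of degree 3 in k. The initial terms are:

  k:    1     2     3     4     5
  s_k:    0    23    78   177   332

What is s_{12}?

3993

1st diffs: 23, 55, 99, 155.
2nd diffs: 32, 44, 56.
3rd diffs: 12, 12 (constant).
Newton forward-difference form: s_k = 23·C(k-1,1) + 32·C(k-1,2) + 12·C(k-1,3).
At k = 12: k-1 = 11, so s_{12} = 253 + 1760 + 1980 = 3993.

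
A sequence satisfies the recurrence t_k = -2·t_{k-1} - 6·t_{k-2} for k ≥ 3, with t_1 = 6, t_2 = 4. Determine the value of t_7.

Applying the relation repeatedly:
t_3 = -44, t_4 = 64, t_5 = 136, t_6 = -656, t_7 = 496.

496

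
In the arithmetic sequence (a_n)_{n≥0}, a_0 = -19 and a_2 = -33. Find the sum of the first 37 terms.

Common difference d = (-33 - (-19)) / (2 - 0) = -7.
a_n = -19 + (n - 0)·(-7).
a_{36} = -271; S = 37·(-19 + (-271))/2 = -5365.

-5365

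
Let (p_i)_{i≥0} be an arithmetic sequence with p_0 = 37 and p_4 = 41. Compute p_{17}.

Common difference d = (41 - 37) / (4 - 0) = 1.
p_i = 37 + (i - 0)·1.
p_{17} = 37 + 17·1 = 54.

54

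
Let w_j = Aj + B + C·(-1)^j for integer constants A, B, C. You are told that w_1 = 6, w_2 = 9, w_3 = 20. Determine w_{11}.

The three given values yield: A + B - C = 6; 2A + B + C = 9; 3A + B - C = 20.
Subtracting the first from the second: A + 2C = 3.
Subtracting the second from the third: A - 2C = 11.
Solving: C = -2, A = 7, then B = -3.
Hence w_{11} = 7·11 + (-3) + (-2)·(-1) = 76.

76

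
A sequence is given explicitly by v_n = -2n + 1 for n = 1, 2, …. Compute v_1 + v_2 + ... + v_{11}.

Over n = 1..11: Σn = 66.
Total = (-2)·66 + (1)·11 = -121.

-121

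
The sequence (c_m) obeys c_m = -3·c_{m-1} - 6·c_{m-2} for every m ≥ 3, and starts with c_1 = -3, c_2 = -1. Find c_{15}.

-667035

Step forward from the initial values:
c_3 = 21; c_4 = -57; c_5 = 45; …; c_{12} = -16281; c_{13} = -124659; c_{14} = 471663; c_{15} = -667035.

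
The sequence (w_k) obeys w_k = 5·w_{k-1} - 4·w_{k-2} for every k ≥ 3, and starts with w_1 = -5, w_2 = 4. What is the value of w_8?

Applying the relation repeatedly:
w_3 = 40  w_4 = 184  w_5 = 760  w_6 = 3064  w_7 = 12280  w_8 = 49144.
(Characteristic roots are 4 and 1.)

49144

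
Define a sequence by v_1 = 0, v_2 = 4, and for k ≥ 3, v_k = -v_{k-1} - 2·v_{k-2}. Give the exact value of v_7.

-20

Compute successive terms:
v_3 = -4; v_4 = -4; v_5 = 12; v_6 = -4; v_7 = -20.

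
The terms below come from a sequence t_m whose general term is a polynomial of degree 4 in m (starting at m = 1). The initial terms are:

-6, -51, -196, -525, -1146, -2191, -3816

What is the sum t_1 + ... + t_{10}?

-37773

1st diffs: -45, -145, -329, -621, -1045, -1625.
2nd diffs: -100, -184, -292, -424, -580.
3rd diffs: -84, -108, -132, -156.
4th diffs: -24, -24, -24 (constant).
So t_m = -m^4 - 4m^3 - m^2 + m - 1.
Continuing: -6201, -9550, -14091.
Summing m = 1..10 (10 terms) gives -37773.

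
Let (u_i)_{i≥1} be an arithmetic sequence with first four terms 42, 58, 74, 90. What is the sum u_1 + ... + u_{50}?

Common difference d = 16.
u_i = 42 + (i - 1)·16.
u_{50} = 826; S = 50·(42 + 826)/2 = 21700.

21700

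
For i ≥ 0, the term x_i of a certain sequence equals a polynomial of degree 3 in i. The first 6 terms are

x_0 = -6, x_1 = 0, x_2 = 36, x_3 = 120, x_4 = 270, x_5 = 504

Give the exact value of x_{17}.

16416

1st diffs: 6, 36, 84, 150, 234.
2nd diffs: 30, 48, 66, 84.
3rd diffs: 18, 18, 18 (constant).
So x_i = 3i^3 + 6i^2 - 3i - 6.
Evaluating at i = 17 gives x_{17} = 16416.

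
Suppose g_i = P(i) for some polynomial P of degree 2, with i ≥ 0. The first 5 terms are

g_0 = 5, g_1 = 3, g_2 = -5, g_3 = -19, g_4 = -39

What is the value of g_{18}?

1st diffs: -2, -8, -14, -20.
2nd diffs: -6, -6, -6 (constant).
Newton forward-difference form: g_i = 5 + (-2)·C(i,1) + (-6)·C(i,2).
At i = 18: i = 18, so g_{18} = 5 - 36 - 918 = -949.

-949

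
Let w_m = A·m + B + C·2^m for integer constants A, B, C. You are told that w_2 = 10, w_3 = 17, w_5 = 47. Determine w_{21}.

2097215

Write the equations: 2A + B + 4C = 10; 3A + B + 8C = 17; 5A + B + 32C = 47.
Subtracting the first from the second: A + 4C = 7.
Subtracting the second from the third: 2A + 24C = 30.
Solving: C = 1, A = 3, then B = 0.
So w_m = 3·m + 0 + 1·2^m; at m=21 this is 2097215.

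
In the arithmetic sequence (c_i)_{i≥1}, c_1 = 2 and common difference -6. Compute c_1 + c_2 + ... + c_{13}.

c_i = 2 + (i - 1)·(-6).
c_{13} = -70; S = 13·(2 + (-70))/2 = -442.

-442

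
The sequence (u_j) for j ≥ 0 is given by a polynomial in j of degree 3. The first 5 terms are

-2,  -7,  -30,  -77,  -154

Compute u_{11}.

1st diffs: -5, -23, -47, -77.
2nd diffs: -18, -24, -30.
3rd diffs: -6, -6 (constant).
Newton forward-difference form: u_j = -2 + (-5)·C(j,1) + (-18)·C(j,2) + (-6)·C(j,3).
At j = 11: j = 11, so u_{11} = -2 - 55 - 990 - 990 = -2037.

-2037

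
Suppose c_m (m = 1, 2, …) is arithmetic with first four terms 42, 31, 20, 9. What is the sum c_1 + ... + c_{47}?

Common difference d = -11.
c_m = 42 + (m - 1)·(-11).
c_{47} = -464; S = 47·(42 + (-464))/2 = -9917.

-9917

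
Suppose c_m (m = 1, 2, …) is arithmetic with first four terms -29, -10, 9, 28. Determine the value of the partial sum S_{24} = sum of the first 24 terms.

Common difference d = 19.
c_m = -29 + (m - 1)·19.
c_{24} = 408; S = 24·(-29 + 408)/2 = 4548.

4548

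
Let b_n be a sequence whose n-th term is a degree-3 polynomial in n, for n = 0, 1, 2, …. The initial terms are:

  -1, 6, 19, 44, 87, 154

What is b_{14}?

1st diffs: 7, 13, 25, 43, 67.
2nd diffs: 6, 12, 18, 24.
3rd diffs: 6, 6, 6 (constant).
Newton forward-difference form: b_n = -1 + 7·C(n,1) + 6·C(n,2) + 6·C(n,3).
At n = 14: n = 14, so b_{14} = -1 + 98 + 546 + 2184 = 2827.

2827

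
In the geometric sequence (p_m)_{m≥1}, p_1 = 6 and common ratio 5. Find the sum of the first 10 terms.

p_m = 6·5^(m-1).
S = 6·(5^10 - 1)/(5 - 1) = 6·(9765625 - 1)/(4) = 14648436.

14648436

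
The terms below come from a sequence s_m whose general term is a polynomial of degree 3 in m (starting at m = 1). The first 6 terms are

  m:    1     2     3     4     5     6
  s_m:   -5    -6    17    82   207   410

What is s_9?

1st diffs: -1, 23, 65, 125, 203.
2nd diffs: 24, 42, 60, 78.
3rd diffs: 18, 18, 18 (constant).
So s_m = 3m^3 - 6m^2 - 4m + 2.
Evaluating at m = 9 gives s_9 = 1667.

1667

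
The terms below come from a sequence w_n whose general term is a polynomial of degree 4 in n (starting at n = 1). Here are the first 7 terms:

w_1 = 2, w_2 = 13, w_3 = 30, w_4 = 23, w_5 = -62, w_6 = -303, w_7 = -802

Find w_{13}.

-17950

1st diffs: 11, 17, -7, -85, -241, -499.
2nd diffs: 6, -24, -78, -156, -258.
3rd diffs: -30, -54, -78, -102.
4th diffs: -24, -24, -24 (constant).
Newton forward-difference form: w_n = 2 + 11·C(n-1,1) + 6·C(n-1,2) + (-30)·C(n-1,3) + (-24)·C(n-1,4).
At n = 13: n-1 = 12, so w_{13} = 2 + 132 + 396 - 6600 - 11880 = -17950.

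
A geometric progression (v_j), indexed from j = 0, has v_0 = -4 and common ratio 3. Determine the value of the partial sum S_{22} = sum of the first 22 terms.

-62762119216

v_j = (-4)·3^(j-0).
S = (-4)·(3^22 - 1)/(3 - 1) = (-4)·(31381059609 - 1)/(2) = -62762119216.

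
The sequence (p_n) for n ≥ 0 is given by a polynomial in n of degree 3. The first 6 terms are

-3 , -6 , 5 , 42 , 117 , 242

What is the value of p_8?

1st diffs: -3, 11, 37, 75, 125.
2nd diffs: 14, 26, 38, 50.
3rd diffs: 12, 12, 12 (constant).
So p_n = 2n^3 + n^2 - 6n - 3.
Evaluating at n = 8 gives p_8 = 1037.

1037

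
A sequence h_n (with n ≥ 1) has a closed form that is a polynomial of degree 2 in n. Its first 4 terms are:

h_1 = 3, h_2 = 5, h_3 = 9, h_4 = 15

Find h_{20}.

383

1st diffs: 2, 4, 6.
2nd diffs: 2, 2 (constant).
Newton forward-difference form: h_n = 3 + 2·C(n-1,1) + 2·C(n-1,2).
At n = 20: n-1 = 19, so h_{20} = 3 + 38 + 342 = 383.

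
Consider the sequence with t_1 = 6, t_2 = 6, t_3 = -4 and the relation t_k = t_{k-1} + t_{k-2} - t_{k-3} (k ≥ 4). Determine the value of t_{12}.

-44

t_4 = -4  t_5 = -14  t_6 = -14  t_7 = -24  t_8 = -24  t_9 = -34  t_{10} = -34  t_{11} = -44  t_{12} = -44.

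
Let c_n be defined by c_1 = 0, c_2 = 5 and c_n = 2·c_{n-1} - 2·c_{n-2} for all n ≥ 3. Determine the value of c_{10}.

Compute successive terms:
c_3 = 10;  c_4 = 10;  c_5 = 0;  c_6 = -20;  c_7 = -40;  c_8 = -40;  c_9 = 0;  c_{10} = 80.

80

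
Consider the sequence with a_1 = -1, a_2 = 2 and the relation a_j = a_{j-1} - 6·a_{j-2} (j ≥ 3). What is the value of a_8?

452

Compute successive terms:
a_3 = 8; a_4 = -4; a_5 = -52; a_6 = -28; a_7 = 284; a_8 = 452.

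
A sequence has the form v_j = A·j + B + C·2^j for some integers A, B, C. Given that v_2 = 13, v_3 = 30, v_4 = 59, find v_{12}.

The three given values yield: 2A + B + 4C = 13; 3A + B + 8C = 30; 4A + B + 16C = 59.
Subtracting the first from the second: A + 4C = 17.
Subtracting the second from the third: A + 8C = 29.
Solving: C = 3, A = 5, then B = -9.
Therefore v_{12} = 60 + (-9) + 3·4096 = 12339.

12339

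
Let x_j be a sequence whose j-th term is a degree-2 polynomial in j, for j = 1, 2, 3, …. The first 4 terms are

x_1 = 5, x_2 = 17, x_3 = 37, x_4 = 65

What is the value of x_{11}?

485

1st diffs: 12, 20, 28.
2nd diffs: 8, 8 (constant).
So x_j = 4j^2 + 1.
Evaluating at j = 11 gives x_{11} = 485.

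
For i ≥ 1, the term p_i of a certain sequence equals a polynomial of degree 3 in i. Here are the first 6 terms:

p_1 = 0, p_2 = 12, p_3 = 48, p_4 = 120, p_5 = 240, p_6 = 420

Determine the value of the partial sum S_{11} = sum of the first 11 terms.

8580

1st diffs: 12, 36, 72, 120, 180.
2nd diffs: 24, 36, 48, 60.
3rd diffs: 12, 12, 12 (constant).
Newton forward-difference form: p_i = 12·C(i-1,1) + 24·C(i-1,2) + 12·C(i-1,3).
Continuing: …, 672, 1008, 1440, 1980, …, p_{11} = 2640.
Summing i = 1..11 (11 terms) gives 8580.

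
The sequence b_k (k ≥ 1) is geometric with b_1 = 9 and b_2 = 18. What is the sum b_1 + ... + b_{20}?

Common ratio r = 2.
b_k = 9·2^(k-1).
S = 9·(2^20 - 1)/(2 - 1) = 9·(1048576 - 1)/(1) = 9437175.

9437175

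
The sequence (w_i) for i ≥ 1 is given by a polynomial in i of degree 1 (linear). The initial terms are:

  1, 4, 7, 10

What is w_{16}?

1st diffs: 3, 3, 3 (constant).
So w_i = 3i - 2.
Evaluating at i = 16 gives w_{16} = 46.

46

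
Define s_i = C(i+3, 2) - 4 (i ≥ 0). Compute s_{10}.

74

C(13, 2) = 78, so s_{10} = 74.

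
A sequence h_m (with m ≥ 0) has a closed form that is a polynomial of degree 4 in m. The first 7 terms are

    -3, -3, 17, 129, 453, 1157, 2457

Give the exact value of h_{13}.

1st diffs: 0, 20, 112, 324, 704, 1300.
2nd diffs: 20, 92, 212, 380, 596.
3rd diffs: 72, 120, 168, 216.
4th diffs: 48, 48, 48 (constant).
Newton forward-difference form: h_m = -3 + 20·C(m,2) + 72·C(m,3) + 48·C(m,4).
At m = 13: m = 13, so h_{13} = -3 + 1560 + 20592 + 34320 = 56469.

56469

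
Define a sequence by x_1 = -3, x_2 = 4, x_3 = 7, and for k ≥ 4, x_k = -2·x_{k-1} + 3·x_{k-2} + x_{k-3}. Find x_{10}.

-6101

Applying the relation repeatedly:
x_4 = -5, x_5 = 35, x_6 = -78, x_7 = 256, x_8 = -711, x_9 = 2112, x_{10} = -6101.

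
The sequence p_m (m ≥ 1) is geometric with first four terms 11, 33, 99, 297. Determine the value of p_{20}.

12784876137

Common ratio r = 3.
p_m = 11·3^(m-1).
p_{20} = 11·3^19 = 12784876137.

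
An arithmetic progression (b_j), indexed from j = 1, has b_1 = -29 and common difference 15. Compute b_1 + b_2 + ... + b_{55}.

20680

b_j = -29 + (j - 1)·15.
b_{55} = 781; S = 55·(-29 + 781)/2 = 20680.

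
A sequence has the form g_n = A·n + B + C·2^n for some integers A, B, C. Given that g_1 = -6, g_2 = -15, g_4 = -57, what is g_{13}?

-24612

Write the equations: A + B + 2C = -6; 2A + B + 4C = -15; 4A + B + 16C = -57.
Subtracting the first from the second: A + 2C = -9.
Subtracting the second from the third: 2A + 12C = -42.
Solving: C = -3, A = -3, then B = 3.
So g_n = -3·n + 3 + (-3)·2^n; at n=13 this is -24612.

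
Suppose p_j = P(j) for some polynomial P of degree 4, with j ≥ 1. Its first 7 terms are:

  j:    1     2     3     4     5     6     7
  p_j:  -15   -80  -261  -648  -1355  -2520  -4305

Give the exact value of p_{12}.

1st diffs: -65, -181, -387, -707, -1165, -1785.
2nd diffs: -116, -206, -320, -458, -620.
3rd diffs: -90, -114, -138, -162.
4th diffs: -24, -24, -24 (constant).
So p_j = -j^4 - 5j^3 - 3j^2 - 6j.
Evaluating at j = 12 gives p_{12} = -29880.

-29880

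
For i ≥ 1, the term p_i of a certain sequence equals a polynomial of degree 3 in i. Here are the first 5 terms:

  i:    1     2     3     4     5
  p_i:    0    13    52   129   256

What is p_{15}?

6916

1st diffs: 13, 39, 77, 127.
2nd diffs: 26, 38, 50.
3rd diffs: 12, 12 (constant).
So p_i = 2i^3 + i^2 - 4i + 1.
Evaluating at i = 15 gives p_{15} = 6916.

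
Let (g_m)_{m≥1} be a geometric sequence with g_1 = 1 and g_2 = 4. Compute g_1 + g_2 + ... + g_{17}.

Common ratio r = 4.
g_m = 1·4^(m-1).
S = 1·(4^17 - 1)/(4 - 1) = 1·(17179869184 - 1)/(3) = 5726623061.

5726623061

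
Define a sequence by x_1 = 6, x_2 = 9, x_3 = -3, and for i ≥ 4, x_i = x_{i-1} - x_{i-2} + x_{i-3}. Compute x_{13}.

6

Applying the relation repeatedly:
x_4 = -6, x_5 = 6, x_6 = 9, x_7 = -3, x_8 = -6, x_9 = 6, x_{10} = 9, x_{11} = -3, x_{12} = -6, x_{13} = 6.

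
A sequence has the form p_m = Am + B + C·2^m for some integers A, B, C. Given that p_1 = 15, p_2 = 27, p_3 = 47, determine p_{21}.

At m = 1, 2, 3: A + B + 2C = 15; 2A + B + 4C = 27; 3A + B + 8C = 47.
Subtracting the first from the second: A + 2C = 12.
Subtracting the second from the third: A + 4C = 20.
Solving: C = 4, A = 4, then B = 3.
Therefore p_{21} = 84 + 3 + 4·2097152 = 8388695.

8388695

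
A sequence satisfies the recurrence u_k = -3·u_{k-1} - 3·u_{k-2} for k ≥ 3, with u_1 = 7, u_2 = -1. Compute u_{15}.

Applying the relation repeatedly:
u_3 = -18  u_4 = 57  u_5 = -117  …  u_{12} = -4860  u_{13} = 5103  u_{14} = -729  u_{15} = -13122.

-13122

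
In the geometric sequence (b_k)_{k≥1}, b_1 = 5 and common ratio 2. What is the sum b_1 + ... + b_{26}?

335544315

b_k = 5·2^(k-1).
S = 5·(2^26 - 1)/(2 - 1) = 5·(67108864 - 1)/(1) = 335544315.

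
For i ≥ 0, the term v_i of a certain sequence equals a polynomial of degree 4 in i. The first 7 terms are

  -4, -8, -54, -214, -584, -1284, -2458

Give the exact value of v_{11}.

1st diffs: -4, -46, -160, -370, -700, -1174.
2nd diffs: -42, -114, -210, -330, -474.
3rd diffs: -72, -96, -120, -144.
4th diffs: -24, -24, -24 (constant).
Newton forward-difference form: v_i = -4 + (-4)·C(i,1) + (-42)·C(i,2) + (-72)·C(i,3) + (-24)·C(i,4).
At i = 11: i = 11, so v_{11} = -4 - 44 - 2310 - 11880 - 7920 = -22158.

-22158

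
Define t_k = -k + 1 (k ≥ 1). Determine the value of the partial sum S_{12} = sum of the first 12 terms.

Over k = 1..12: Σk = 78.
Total = (-1)·78 + (1)·12 = -66.

-66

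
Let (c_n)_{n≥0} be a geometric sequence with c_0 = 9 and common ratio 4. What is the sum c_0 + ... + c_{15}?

c_n = 9·4^(n-0).
S = 9·(4^16 - 1)/(4 - 1) = 9·(4294967296 - 1)/(3) = 12884901885.

12884901885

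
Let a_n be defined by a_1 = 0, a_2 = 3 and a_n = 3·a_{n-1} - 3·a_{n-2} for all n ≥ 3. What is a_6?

27

Applying the relation repeatedly:
a_3 = 9  a_4 = 18  a_5 = 27  a_6 = 27.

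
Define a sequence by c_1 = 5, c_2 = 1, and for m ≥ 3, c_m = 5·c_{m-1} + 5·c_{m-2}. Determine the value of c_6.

Step forward from the initial values:
c_3 = 30;  c_4 = 155;  c_5 = 925;  c_6 = 5400.

5400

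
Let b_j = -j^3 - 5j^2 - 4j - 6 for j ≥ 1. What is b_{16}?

b_{16} = -1·16^3 - 5·16^2 - 4·16 - 6 = -5446.

-5446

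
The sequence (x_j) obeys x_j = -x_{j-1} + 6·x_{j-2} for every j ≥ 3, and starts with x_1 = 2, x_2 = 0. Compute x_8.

Applying the relation repeatedly:
x_3 = 12, x_4 = -12, x_5 = 84, x_6 = -156, x_7 = 660, x_8 = -1596.
(Characteristic roots are 2 and -3.)

-1596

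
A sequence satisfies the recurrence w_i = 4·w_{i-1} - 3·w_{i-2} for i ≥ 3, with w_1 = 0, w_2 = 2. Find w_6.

Compute successive terms:
w_3 = 8, w_4 = 26, w_5 = 80, w_6 = 242.
(Characteristic roots are 3 and 1.)

242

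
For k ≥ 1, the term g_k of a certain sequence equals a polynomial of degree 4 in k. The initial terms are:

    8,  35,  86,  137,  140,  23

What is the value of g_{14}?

1st diffs: 27, 51, 51, 3, -117.
2nd diffs: 24, 0, -48, -120.
3rd diffs: -24, -48, -72.
4th diffs: -24, -24 (constant).
Newton forward-difference form: g_k = 8 + 27·C(k-1,1) + 24·C(k-1,2) + (-24)·C(k-1,3) + (-24)·C(k-1,4).
At k = 14: k-1 = 13, so g_{14} = 8 + 351 + 1872 - 6864 - 17160 = -21793.

-21793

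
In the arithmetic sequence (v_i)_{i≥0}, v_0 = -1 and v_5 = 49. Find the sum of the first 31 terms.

4619

Common difference d = (49 - (-1)) / (5 - 0) = 10.
v_i = -1 + (i - 0)·10.
v_{30} = 299; S = 31·(-1 + 299)/2 = 4619.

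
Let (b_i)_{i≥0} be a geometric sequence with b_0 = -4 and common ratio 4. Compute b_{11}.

-16777216

b_i = (-4)·4^(i-0).
b_{11} = (-4)·4^11 = -16777216.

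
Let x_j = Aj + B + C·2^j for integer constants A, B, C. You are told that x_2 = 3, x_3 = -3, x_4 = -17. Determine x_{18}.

-524245

At j = 2, 3, 4: 2A + B + 4C = 3; 3A + B + 8C = -3; 4A + B + 16C = -17.
Subtracting the first from the second: A + 4C = -6.
Subtracting the second from the third: A + 8C = -14.
Solving: C = -2, A = 2, then B = 7.
Hence x_{18} = 2·18 + 7 + (-2)·262144 = -524245.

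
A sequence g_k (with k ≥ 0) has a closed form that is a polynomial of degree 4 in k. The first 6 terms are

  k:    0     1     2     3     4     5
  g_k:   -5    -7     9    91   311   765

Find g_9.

1st diffs: -2, 16, 82, 220, 454.
2nd diffs: 18, 66, 138, 234.
3rd diffs: 48, 72, 96.
4th diffs: 24, 24 (constant).
So g_k = k^4 + 2k^3 - 4k^2 - k - 5.
Evaluating at k = 9 gives g_9 = 7681.

7681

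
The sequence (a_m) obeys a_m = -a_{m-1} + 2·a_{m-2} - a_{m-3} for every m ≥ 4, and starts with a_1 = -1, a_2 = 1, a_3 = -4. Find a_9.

-337

Applying the relation repeatedly:
a_4 = 7; a_5 = -16; a_6 = 34; a_7 = -73; a_8 = 157; a_9 = -337.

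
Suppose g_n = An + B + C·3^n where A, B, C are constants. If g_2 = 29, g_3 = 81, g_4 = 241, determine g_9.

59037

Plug in n = 2, 3, 4: 2A + B + 9C = 29; 3A + B + 27C = 81; 4A + B + 81C = 241.
Subtracting the first from the second: A + 18C = 52.
Subtracting the second from the third: A + 54C = 160.
Solving: C = 3, A = -2, then B = 6.
So g_n = -2·n + 6 + 3·3^n; at n=9 this is 59037.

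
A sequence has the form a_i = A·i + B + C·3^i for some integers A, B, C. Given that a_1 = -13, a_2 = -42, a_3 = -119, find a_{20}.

The three given values yield: A + B + 3C = -13; 2A + B + 9C = -42; 3A + B + 27C = -119.
Subtracting the first from the second: A + 6C = -29.
Subtracting the second from the third: A + 18C = -77.
Solving: C = -4, A = -5, then B = 4.
Hence a_{20} = -5·20 + 4 + (-4)·3486784401 = -13947137700.

-13947137700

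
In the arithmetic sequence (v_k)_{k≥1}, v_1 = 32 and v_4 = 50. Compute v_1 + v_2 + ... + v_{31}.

3782

Common difference d = (50 - 32) / (4 - 1) = 6.
v_k = 32 + (k - 1)·6.
v_{31} = 212; S = 31·(32 + 212)/2 = 3782.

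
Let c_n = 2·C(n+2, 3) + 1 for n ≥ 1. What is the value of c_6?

113

C(8, 3) = 56, so c_6 = 113.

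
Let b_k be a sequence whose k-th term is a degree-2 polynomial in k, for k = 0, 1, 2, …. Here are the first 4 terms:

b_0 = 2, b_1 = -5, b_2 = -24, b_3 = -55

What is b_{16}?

1st diffs: -7, -19, -31.
2nd diffs: -12, -12 (constant).
So b_k = -6k^2 - k + 2.
Evaluating at k = 16 gives b_{16} = -1550.

-1550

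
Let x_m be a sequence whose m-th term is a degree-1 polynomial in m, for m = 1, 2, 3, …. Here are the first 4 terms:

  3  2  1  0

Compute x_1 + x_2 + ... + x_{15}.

-60

1st diffs: -1, -1, -1 (constant).
So x_m = -m + 4.
Continuing: …, -1, -2, -3, -4, …, x_{15} = -11.
Summing m = 1..15 (15 terms) gives -60.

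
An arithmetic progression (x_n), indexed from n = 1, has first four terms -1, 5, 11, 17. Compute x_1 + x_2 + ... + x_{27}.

2079

Common difference d = 6.
x_n = -1 + (n - 1)·6.
x_{27} = 155; S = 27·(-1 + 155)/2 = 2079.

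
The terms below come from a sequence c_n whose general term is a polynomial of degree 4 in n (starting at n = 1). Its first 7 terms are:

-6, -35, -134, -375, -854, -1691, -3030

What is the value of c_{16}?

1st diffs: -29, -99, -241, -479, -837, -1339.
2nd diffs: -70, -142, -238, -358, -502.
3rd diffs: -72, -96, -120, -144.
4th diffs: -24, -24, -24 (constant).
So c_n = -n^4 - 2n^3 + 2n^2 - 6n + 1.
Evaluating at n = 16 gives c_{16} = -73311.

-73311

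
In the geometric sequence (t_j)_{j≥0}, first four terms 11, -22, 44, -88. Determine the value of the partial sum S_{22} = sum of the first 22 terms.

Common ratio r = -2.
t_j = 11·(-2)^(j-0).
S = 11·((-2)^22 - 1)/(-2 - 1) = 11·(4194304 - 1)/(-3) = -15379111.

-15379111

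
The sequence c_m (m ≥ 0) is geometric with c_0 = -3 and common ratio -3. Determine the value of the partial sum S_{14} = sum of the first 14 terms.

3587226

c_m = (-3)·(-3)^(m-0).
S = (-3)·((-3)^14 - 1)/(-3 - 1) = (-3)·(4782969 - 1)/(-4) = 3587226.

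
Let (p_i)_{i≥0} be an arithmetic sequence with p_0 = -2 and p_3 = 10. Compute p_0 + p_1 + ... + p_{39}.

3040

Common difference d = (10 - (-2)) / (3 - 0) = 4.
p_i = -2 + (i - 0)·4.
p_{39} = 154; S = 40·(-2 + 154)/2 = 3040.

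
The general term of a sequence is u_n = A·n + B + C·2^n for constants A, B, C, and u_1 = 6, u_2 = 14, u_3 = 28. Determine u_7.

At n = 1, 2, 3: A + B + 2C = 6; 2A + B + 4C = 14; 3A + B + 8C = 28.
Subtracting the first from the second: A + 2C = 8.
Subtracting the second from the third: A + 4C = 14.
Solving: C = 3, A = 2, then B = -2.
So u_n = 2·n + (-2) + 3·2^n; at n=7 this is 396.

396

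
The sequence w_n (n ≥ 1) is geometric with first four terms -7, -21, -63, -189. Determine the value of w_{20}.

Common ratio r = 3.
w_n = (-7)·3^(n-1).
w_{20} = (-7)·3^19 = -8135830269.

-8135830269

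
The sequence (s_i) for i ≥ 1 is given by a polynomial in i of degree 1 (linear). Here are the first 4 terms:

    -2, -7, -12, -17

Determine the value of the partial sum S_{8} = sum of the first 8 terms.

-156

1st diffs: -5, -5, -5 (constant).
So s_i = -5i + 3.
Continuing: -22, -27, -32, -37.
Summing i = 1..8 (8 terms) gives -156.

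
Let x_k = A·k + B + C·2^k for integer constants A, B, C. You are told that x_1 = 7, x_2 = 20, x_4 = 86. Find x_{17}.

655405

Write the equations: A + B + 2C = 7; 2A + B + 4C = 20; 4A + B + 16C = 86.
Subtracting the first from the second: A + 2C = 13.
Subtracting the second from the third: 2A + 12C = 66.
Solving: C = 5, A = 3, then B = -6.
Therefore x_{17} = 51 + (-6) + 5·131072 = 655405.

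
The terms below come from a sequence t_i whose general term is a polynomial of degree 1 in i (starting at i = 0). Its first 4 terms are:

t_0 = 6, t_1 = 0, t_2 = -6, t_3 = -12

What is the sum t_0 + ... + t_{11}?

-324

1st diffs: -6, -6, -6 (constant).
So t_i = -6i + 6.
Continuing: …, -18, -24, -30, -36, …, t_{11} = -60.
Summing i = 0..11 (12 terms) gives -324.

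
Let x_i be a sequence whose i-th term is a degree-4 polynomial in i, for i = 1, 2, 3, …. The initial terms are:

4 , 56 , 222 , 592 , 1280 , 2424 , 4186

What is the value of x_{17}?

108596

1st diffs: 52, 166, 370, 688, 1144, 1762.
2nd diffs: 114, 204, 318, 456, 618.
3rd diffs: 90, 114, 138, 162.
4th diffs: 24, 24, 24 (constant).
Newton forward-difference form: x_i = 4 + 52·C(i-1,1) + 114·C(i-1,2) + 90·C(i-1,3) + 24·C(i-1,4).
At i = 17: i-1 = 16, so x_{17} = 4 + 832 + 13680 + 50400 + 43680 = 108596.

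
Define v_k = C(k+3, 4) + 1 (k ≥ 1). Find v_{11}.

C(14, 4) = 1001, so v_{11} = 1002.

1002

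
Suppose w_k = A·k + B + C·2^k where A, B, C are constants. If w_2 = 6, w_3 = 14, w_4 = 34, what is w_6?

170

Write the equations: 2A + B + 4C = 6; 3A + B + 8C = 14; 4A + B + 16C = 34.
Subtracting the first from the second: A + 4C = 8.
Subtracting the second from the third: A + 8C = 20.
Solving: C = 3, A = -4, then B = 2.
Therefore w_6 = -24 + 2 + 3·64 = 170.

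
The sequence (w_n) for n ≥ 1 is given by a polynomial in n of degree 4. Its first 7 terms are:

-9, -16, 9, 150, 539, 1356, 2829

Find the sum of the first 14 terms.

1st diffs: -7, 25, 141, 389, 817, 1473.
2nd diffs: 32, 116, 248, 428, 656.
3rd diffs: 84, 132, 180, 228.
4th diffs: 48, 48, 48 (constant).
Newton forward-difference form: w_n = -9 + (-7)·C(n-1,1) + 32·C(n-1,2) + 84·C(n-1,3) + 48·C(n-1,4).
Continuing: …, 5234, 8895, 14184, 21521, …, w_{14} = 60740.
Summing n = 1..14 (14 terms) gives 191065.

191065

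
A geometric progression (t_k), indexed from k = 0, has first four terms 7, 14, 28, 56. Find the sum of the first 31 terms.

15032385529

Common ratio r = 2.
t_k = 7·2^(k-0).
S = 7·(2^31 - 1)/(2 - 1) = 7·(2147483648 - 1)/(1) = 15032385529.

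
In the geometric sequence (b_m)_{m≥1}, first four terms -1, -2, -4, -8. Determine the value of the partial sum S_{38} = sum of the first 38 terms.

Common ratio r = 2.
b_m = (-1)·2^(m-1).
S = (-1)·(2^38 - 1)/(2 - 1) = (-1)·(274877906944 - 1)/(1) = -274877906943.

-274877906943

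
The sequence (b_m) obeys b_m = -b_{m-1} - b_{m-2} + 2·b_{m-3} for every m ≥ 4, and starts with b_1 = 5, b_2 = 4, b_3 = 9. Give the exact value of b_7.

Step forward from the initial values:
b_4 = -3  b_5 = 2  b_6 = 19  b_7 = -27.

-27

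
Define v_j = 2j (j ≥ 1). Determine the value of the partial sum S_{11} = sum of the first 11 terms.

132

Over j = 1..11: Σj = 66.
Total = (2)·66 = 132.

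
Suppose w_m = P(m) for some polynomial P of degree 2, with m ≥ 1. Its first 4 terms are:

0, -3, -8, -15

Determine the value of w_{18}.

-323

1st diffs: -3, -5, -7.
2nd diffs: -2, -2 (constant).
Newton forward-difference form: w_m = (-3)·C(m-1,1) + (-2)·C(m-1,2).
At m = 18: m-1 = 17, so w_{18} = -51 - 272 = -323.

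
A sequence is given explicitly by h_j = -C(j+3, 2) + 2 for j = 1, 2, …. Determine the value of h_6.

-34

C(9, 2) = 36, so h_6 = -34.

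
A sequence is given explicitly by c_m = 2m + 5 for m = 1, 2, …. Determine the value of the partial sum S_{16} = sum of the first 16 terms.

352

Over m = 1..16: Σm = 136.
Total = (2)·136 + (5)·16 = 352.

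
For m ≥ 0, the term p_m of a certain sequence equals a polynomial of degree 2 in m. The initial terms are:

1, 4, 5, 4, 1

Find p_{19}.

1st diffs: 3, 1, -1, -3.
2nd diffs: -2, -2, -2 (constant).
So p_m = -m^2 + 4m + 1.
Evaluating at m = 19 gives p_{19} = -284.

-284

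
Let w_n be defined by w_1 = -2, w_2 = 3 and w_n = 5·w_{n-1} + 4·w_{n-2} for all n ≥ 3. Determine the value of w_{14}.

Iterate the recurrence:
w_3 = 7;  w_4 = 47;  w_5 = 263;  …;  w_{11} = 9053527;  w_{12} = 51619247;  w_{13} = 294310343;  w_{14} = 1678028703.

1678028703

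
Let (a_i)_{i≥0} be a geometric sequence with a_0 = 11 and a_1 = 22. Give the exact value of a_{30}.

Common ratio r = 2.
a_i = 11·2^(i-0).
a_{30} = 11·2^30 = 11811160064.

11811160064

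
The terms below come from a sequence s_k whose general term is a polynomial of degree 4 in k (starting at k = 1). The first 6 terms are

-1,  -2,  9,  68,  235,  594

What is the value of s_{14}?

28378

1st diffs: -1, 11, 59, 167, 359.
2nd diffs: 12, 48, 108, 192.
3rd diffs: 36, 60, 84.
4th diffs: 24, 24 (constant).
So s_k = k^4 - 4k^3 + 5k^2 - 3k.
Evaluating at k = 14 gives s_{14} = 28378.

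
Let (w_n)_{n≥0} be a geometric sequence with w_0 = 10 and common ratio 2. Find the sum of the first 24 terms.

w_n = 10·2^(n-0).
S = 10·(2^24 - 1)/(2 - 1) = 10·(16777216 - 1)/(1) = 167772150.

167772150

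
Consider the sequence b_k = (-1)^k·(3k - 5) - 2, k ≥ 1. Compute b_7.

-18

(-1)^7 = -1; 3k - 5 at k=7 is 16; so b_7 = -18.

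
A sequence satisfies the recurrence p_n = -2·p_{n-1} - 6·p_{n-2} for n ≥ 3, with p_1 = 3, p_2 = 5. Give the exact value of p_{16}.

Iterate the recurrence:
p_3 = -28, p_4 = 26, p_5 = 116, …, p_{13} = -111808, p_{14} = 529856, p_{15} = -388864, p_{16} = -2401408.

-2401408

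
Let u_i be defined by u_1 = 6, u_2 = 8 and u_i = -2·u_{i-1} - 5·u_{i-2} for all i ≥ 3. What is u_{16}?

-305188

Step forward from the initial values:
u_3 = -46; u_4 = 52; u_5 = 126; …; u_{13} = -1554; u_{14} = 289648; u_{15} = -571526; u_{16} = -305188.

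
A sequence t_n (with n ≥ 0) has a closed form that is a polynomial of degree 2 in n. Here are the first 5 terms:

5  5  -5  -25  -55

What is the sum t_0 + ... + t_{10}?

-1595

1st diffs: 0, -10, -20, -30.
2nd diffs: -10, -10, -10 (constant).
So t_n = -5n^2 + 5n + 5.
Continuing: …, -95, -145, -205, -275, …, t_{10} = -445.
Summing n = 0..10 (11 terms) gives -1595.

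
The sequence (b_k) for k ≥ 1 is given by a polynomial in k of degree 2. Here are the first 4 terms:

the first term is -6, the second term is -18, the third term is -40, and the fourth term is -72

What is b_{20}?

-1944

1st diffs: -12, -22, -32.
2nd diffs: -10, -10 (constant).
Newton forward-difference form: b_k = -6 + (-12)·C(k-1,1) + (-10)·C(k-1,2).
At k = 20: k-1 = 19, so b_{20} = -6 - 228 - 1710 = -1944.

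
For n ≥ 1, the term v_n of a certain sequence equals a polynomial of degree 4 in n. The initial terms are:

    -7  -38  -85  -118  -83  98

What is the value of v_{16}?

1st diffs: -31, -47, -33, 35, 181.
2nd diffs: -16, 14, 68, 146.
3rd diffs: 30, 54, 78.
4th diffs: 24, 24 (constant).
Newton forward-difference form: v_n = -7 + (-31)·C(n-1,1) + (-16)·C(n-1,2) + 30·C(n-1,3) + 24·C(n-1,4).
At n = 16: n-1 = 15, so v_{16} = -7 - 465 - 1680 + 13650 + 32760 = 44258.

44258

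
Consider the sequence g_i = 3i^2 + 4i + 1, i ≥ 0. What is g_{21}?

g_{21} = 3·21^2 + 4·21 + 1 = 1408.

1408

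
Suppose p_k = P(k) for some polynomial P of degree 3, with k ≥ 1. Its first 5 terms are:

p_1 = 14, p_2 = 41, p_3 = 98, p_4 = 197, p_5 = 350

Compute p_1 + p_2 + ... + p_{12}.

1st diffs: 27, 57, 99, 153.
2nd diffs: 30, 42, 54.
3rd diffs: 12, 12 (constant).
So p_k = 2k^3 + 3k^2 + 4k + 5.
Continuing: …, 569, 866, 1253, 1742, …, p_{12} = 3941.
Summing k = 1..12 (12 terms) gives 14490.

14490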